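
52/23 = 2.26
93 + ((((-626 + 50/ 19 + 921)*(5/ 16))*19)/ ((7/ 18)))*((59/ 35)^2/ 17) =39771363/46648 = 852.58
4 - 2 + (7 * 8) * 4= 226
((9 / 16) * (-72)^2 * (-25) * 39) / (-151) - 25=2839325/151 = 18803.48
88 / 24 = 11/3 = 3.67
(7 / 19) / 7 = 1/19 = 0.05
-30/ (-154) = 15/77 = 0.19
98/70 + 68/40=31/10 = 3.10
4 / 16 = 1/4 = 0.25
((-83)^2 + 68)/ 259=6957/259 = 26.86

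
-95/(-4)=95/4 = 23.75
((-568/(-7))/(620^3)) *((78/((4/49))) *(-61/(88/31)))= -1182363/169136000 = -0.01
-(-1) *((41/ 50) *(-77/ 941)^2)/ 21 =34727/132822150 = 0.00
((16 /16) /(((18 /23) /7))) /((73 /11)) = 1771/1314 = 1.35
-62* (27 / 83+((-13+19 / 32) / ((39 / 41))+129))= -373396271/51792 = -7209.54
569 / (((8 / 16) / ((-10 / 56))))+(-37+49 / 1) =-191.21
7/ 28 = 1/4 = 0.25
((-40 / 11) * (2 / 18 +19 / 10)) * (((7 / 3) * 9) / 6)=-25.60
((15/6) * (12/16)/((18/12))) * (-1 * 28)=-35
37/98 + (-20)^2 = 39237/98 = 400.38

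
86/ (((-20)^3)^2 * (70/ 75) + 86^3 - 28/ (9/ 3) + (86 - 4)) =43/30184731 = 0.00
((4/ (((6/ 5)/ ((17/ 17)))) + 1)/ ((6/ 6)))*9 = 39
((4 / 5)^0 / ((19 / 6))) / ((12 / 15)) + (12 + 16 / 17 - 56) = -27561/646 = -42.66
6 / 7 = 0.86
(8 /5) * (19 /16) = 19/10 = 1.90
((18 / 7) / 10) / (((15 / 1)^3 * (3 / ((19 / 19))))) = 1/39375 = 0.00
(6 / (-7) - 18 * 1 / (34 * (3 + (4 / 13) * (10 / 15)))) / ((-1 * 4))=15207/59500 = 0.26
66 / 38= 33/19 = 1.74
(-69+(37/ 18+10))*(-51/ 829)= 17425/4974 = 3.50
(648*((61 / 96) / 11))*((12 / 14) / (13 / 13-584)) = -4941/89782 = -0.06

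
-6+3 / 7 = -39/7 = -5.57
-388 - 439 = -827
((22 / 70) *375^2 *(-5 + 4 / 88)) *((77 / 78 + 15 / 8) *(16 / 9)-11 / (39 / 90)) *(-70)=-933312500/3 = -311104166.67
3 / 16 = 0.19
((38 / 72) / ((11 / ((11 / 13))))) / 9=19/4212 = 0.00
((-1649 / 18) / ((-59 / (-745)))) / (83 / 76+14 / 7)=-9336638/24957 = -374.11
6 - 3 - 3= 0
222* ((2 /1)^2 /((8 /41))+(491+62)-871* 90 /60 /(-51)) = 2261070/17 = 133004.12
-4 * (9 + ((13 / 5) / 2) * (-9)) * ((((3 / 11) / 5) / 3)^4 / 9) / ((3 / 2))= 4/45753125 = 0.00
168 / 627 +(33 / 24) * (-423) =-972029/1672 = -581.36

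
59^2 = 3481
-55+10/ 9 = -53.89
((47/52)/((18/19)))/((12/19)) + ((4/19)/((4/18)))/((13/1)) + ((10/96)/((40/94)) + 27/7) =16986349/2987712 = 5.69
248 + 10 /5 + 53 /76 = 19053/76 = 250.70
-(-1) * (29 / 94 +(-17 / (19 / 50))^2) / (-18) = -22641823/203604 = -111.21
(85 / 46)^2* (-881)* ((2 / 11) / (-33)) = 6365225/384054 = 16.57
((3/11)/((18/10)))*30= 50/11 = 4.55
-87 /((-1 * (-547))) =-87/547 = -0.16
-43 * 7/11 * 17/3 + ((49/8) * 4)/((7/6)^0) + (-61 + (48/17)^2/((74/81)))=-182.83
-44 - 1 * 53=-97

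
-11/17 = -0.65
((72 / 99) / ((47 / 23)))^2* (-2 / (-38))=33856/5078491 = 0.01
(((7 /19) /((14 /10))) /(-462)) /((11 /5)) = -25/96558 = 0.00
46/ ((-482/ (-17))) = 391/241 = 1.62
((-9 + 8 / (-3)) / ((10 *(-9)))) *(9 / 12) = 7/72 = 0.10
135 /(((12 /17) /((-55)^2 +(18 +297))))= 638775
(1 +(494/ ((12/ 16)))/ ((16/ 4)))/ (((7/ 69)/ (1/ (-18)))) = -90.72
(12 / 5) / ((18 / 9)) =6/5 = 1.20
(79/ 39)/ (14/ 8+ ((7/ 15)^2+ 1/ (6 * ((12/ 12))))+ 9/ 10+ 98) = 23700/1182103 = 0.02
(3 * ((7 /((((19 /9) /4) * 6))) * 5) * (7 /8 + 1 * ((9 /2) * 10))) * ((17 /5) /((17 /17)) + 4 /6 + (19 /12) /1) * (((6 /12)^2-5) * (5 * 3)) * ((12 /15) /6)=-2612673/32 = -81646.03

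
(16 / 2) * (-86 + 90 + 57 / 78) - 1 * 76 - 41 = -1029/13 = -79.15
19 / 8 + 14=131/8 = 16.38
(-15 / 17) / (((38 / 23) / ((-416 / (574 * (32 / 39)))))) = 174915/370804 = 0.47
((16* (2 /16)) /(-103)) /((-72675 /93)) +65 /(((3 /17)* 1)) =919056187/2495175 = 368.33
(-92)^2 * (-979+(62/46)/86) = -356303304/43 = -8286123.35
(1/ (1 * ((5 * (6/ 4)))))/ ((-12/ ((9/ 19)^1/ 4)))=-1/760 = 0.00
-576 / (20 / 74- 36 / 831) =-2951712/1163 = -2538.02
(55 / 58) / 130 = 0.01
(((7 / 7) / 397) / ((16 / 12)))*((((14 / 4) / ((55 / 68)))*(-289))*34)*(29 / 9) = -16954763/65505 = -258.83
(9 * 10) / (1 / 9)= 810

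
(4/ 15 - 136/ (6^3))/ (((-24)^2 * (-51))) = 49/3965760 = 0.00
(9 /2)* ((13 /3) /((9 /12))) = 26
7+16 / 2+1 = 16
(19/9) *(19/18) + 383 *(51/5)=3166151/810 = 3908.83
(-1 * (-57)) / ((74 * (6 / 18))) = 2.31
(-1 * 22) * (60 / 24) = -55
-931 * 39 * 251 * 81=-738198279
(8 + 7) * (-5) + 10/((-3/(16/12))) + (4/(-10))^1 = -3593/45 = -79.84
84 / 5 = 16.80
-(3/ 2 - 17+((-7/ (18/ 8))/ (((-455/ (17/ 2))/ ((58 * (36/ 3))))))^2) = -123262313/76050 = -1620.81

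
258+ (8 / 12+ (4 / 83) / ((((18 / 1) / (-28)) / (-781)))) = 236960/747 = 317.22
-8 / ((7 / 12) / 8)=-768/7 = -109.71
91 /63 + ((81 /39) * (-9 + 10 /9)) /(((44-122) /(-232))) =-71927/1521 = -47.29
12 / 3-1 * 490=-486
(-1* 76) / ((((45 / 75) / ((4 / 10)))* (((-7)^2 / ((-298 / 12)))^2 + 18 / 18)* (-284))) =843638/23139681 = 0.04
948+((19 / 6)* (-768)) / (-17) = 18548/17 = 1091.06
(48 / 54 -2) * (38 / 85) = -76/153 = -0.50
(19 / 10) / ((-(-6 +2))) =19/40 = 0.48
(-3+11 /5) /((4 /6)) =-6/5 = -1.20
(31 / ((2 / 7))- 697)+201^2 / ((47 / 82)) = 6570445/94 = 69898.35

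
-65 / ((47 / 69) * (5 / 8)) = -7176/47 = -152.68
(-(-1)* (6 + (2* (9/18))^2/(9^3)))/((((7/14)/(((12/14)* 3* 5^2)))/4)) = 250000/81 = 3086.42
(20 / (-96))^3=-125/13824 = -0.01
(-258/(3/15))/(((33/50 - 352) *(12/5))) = 26875/17567 = 1.53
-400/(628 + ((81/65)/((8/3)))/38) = -7904000/12409523 = -0.64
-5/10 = -1/2 = -0.50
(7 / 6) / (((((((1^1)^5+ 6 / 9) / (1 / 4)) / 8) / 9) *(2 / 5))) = 31.50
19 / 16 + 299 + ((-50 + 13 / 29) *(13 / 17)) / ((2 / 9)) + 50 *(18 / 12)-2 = 202.67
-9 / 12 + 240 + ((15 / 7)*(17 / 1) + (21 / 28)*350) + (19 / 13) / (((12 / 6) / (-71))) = 177011/364 = 486.29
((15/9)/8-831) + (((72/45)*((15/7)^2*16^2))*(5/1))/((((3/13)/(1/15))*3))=87949/1176 = 74.79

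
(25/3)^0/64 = 1/64 = 0.02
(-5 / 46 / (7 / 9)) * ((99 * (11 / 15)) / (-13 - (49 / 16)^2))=418176/922369 = 0.45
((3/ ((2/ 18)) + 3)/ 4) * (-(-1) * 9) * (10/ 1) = 675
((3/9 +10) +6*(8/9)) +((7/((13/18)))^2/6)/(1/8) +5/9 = 215186/1521 = 141.48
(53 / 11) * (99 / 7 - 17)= -13.77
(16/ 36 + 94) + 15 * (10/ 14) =6625/63 = 105.16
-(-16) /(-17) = -16/17 = -0.94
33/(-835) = -33/835 = -0.04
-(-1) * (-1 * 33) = -33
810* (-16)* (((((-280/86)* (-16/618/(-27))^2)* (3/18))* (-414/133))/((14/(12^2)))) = -37683200/182018613 = -0.21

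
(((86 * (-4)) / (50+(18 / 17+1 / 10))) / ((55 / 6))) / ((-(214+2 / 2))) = 544/159445 = 0.00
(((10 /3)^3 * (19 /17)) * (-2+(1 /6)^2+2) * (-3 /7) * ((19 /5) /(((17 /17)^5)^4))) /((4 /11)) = -99275/19278 = -5.15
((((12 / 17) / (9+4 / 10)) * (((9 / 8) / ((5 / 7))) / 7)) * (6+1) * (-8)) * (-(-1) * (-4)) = 3024/799 = 3.78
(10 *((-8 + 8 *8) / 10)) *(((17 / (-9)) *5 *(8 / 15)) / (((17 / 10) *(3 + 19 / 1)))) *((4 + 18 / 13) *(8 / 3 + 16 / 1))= -8780800/11583 = -758.08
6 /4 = 1.50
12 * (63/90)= 42/5 = 8.40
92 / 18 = 46/9 = 5.11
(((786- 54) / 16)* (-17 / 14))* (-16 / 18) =1037/21 = 49.38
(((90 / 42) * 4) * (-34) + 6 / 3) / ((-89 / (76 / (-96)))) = -19247/7476 = -2.57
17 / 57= 0.30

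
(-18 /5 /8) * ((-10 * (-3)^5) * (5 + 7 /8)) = -102789/16 = -6424.31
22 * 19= 418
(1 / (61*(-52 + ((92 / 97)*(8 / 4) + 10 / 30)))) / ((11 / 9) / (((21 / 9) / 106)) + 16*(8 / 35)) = -4365/784262726 = 0.00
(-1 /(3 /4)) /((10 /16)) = -32/15 = -2.13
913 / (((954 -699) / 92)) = 83996/255 = 329.40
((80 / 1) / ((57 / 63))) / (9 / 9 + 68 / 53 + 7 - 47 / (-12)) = 213696/31901 = 6.70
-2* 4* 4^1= -32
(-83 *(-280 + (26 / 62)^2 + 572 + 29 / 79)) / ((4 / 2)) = -921697072/75919 = -12140.53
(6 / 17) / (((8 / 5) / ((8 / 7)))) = 30/119 = 0.25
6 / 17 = 0.35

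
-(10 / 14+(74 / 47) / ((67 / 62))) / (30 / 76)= -1818718/330645 = -5.50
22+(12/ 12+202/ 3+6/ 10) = 1364/15 = 90.93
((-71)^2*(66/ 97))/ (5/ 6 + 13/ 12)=1789.54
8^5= 32768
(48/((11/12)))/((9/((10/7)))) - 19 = -823/77 = -10.69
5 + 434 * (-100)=-43395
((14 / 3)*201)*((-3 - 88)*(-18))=1536444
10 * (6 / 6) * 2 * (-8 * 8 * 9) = -11520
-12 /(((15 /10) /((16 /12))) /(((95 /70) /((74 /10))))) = -1520/777 = -1.96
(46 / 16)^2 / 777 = 529/49728 = 0.01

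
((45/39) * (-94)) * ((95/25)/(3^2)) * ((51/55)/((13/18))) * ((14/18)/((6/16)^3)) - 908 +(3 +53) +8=-429449276/250965 = -1711.19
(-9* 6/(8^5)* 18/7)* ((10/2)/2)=-1215/114688 = -0.01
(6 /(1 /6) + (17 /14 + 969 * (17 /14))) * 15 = 127455/7 = 18207.86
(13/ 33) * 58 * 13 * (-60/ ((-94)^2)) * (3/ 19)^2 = -441090/8771939 = -0.05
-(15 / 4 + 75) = -315/4 = -78.75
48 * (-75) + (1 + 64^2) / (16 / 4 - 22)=-68897/18 = -3827.61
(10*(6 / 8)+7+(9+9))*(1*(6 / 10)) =39/2 = 19.50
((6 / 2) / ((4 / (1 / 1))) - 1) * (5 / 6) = -5/24 = -0.21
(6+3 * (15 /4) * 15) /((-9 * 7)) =-233/84 = -2.77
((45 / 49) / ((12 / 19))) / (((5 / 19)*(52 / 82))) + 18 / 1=136131/5096 = 26.71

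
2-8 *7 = -54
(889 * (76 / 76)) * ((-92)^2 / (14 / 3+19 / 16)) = 361175808/281 = 1285323.16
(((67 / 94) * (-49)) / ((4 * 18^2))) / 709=-3283/86373216 = 0.00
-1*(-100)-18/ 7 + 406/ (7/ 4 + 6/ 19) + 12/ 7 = 324950/1099 = 295.68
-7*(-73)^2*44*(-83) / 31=136230556/31 = 4394534.06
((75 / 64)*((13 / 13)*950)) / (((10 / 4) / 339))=2415375/16 = 150960.94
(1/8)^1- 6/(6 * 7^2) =41/392 = 0.10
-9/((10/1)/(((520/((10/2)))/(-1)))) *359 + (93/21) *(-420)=158712/5 = 31742.40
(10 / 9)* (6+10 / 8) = 145/18 = 8.06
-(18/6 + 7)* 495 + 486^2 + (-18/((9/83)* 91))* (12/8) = 21043137/91 = 231243.26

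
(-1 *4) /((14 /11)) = -22/7 = -3.14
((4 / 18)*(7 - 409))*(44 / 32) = -737/6 = -122.83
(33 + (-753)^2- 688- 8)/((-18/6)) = -188782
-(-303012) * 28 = 8484336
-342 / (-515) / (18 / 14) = 266/515 = 0.52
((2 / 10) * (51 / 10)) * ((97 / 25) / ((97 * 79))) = 51/98750 = 0.00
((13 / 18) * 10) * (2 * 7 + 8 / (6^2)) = 8320/81 = 102.72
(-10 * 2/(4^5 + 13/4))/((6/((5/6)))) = -100/36981 = 0.00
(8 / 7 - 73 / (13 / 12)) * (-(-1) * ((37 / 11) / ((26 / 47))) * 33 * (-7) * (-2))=-31448076/169 = -186083.29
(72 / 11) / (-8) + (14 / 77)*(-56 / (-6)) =29/33 = 0.88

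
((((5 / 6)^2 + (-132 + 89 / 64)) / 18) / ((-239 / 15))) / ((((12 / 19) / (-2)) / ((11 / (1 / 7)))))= -547388765/4955904 = -110.45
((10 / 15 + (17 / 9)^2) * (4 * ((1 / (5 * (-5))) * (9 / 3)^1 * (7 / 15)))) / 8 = -2401/20250 = -0.12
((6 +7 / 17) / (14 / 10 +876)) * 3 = 1635/74579 = 0.02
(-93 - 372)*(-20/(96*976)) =775/7808 = 0.10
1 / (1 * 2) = 0.50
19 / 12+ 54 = 667/12 = 55.58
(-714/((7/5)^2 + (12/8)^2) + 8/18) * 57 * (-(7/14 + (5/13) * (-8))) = -407943034/16419 = -24845.79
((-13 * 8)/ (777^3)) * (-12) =416/156365811 = 0.00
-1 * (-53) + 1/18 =955/18 = 53.06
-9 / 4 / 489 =-3/652 = 0.00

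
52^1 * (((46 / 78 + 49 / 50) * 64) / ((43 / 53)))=20765824/3225 = 6439.02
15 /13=1.15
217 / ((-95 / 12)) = -2604/95 = -27.41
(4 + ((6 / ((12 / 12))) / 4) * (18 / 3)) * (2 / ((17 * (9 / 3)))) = 26/51 = 0.51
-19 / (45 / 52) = -988/45 = -21.96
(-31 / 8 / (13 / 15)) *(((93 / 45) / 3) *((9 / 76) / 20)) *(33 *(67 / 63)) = -708257/1106560 = -0.64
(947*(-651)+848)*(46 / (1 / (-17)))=481437518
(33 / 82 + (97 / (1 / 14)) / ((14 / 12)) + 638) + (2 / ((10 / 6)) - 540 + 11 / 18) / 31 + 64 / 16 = 1789.04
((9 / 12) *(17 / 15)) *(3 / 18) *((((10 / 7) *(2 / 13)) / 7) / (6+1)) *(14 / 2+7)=17/1911 = 0.01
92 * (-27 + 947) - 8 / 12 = 253918/3 = 84639.33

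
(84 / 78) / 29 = 14/377 = 0.04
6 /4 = 3/2 = 1.50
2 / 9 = 0.22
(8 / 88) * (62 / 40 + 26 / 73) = 253/1460 = 0.17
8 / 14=4/7 = 0.57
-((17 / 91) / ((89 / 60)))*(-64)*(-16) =-1044480/8099 = -128.96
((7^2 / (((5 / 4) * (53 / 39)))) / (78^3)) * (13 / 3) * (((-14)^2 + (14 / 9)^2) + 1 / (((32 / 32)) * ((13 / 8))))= 5134808/97944795 = 0.05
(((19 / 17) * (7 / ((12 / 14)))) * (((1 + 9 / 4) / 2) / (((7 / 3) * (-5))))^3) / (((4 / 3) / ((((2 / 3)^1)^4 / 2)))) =-41743/22848000 = 0.00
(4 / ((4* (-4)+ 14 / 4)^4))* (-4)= -256/390625 = 0.00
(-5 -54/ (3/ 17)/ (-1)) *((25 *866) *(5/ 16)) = 16291625/8 = 2036453.12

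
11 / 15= 0.73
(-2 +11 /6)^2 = 1/36 = 0.03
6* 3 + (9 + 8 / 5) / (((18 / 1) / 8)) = 1022/45 = 22.71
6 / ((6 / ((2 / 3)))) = 2/3 = 0.67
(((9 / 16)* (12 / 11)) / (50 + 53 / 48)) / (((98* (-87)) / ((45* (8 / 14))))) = -9720/268399901 = 0.00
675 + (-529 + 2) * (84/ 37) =-19293/37 = -521.43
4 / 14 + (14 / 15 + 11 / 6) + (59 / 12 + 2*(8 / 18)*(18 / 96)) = 1139/140 = 8.14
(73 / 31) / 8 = 73/248 = 0.29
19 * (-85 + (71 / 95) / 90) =-726679/450 = -1614.84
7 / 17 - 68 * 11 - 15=-12964/17 = -762.59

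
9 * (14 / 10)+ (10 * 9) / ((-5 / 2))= -117/5 = -23.40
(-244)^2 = 59536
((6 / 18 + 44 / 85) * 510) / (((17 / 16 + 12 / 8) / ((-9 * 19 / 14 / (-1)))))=84816/41 = 2068.68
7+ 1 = 8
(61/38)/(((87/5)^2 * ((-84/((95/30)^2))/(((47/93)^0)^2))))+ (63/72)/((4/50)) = 500660375/45777312 = 10.94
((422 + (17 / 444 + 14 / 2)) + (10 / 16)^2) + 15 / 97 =296020871/689088 = 429.58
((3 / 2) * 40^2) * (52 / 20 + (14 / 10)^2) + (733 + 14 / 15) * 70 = 186958/3 = 62319.33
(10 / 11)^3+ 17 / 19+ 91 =2342926/25289 = 92.65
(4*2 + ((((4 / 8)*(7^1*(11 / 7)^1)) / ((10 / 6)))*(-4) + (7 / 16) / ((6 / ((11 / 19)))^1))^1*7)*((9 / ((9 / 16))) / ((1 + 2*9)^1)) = -767033/10830 = -70.82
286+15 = 301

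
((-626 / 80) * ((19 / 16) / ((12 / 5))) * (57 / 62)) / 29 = -112993/920576 = -0.12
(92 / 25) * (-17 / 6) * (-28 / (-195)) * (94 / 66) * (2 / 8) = -257278/482625 = -0.53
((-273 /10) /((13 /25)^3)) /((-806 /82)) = 2690625/136214 = 19.75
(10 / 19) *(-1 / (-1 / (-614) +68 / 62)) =-190340/397233 = -0.48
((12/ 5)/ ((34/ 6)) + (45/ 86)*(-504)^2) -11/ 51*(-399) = 486121693/3655 = 133001.83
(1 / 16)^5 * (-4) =-1/262144 = 0.00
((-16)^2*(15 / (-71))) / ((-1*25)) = 2.16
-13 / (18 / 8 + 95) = -52/389 = -0.13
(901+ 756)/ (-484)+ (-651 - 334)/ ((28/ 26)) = -3110409/3388 = -918.07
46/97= 0.47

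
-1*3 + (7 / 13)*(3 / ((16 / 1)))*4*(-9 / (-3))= -93/52 = -1.79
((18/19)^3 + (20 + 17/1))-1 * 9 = 28.85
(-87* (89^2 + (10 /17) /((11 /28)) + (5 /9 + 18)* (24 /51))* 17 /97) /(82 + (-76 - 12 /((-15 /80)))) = -387099511/224070 = -1727.58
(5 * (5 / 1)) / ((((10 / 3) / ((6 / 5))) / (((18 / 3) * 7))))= 378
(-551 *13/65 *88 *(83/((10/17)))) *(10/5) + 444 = -68405468/25 = -2736218.72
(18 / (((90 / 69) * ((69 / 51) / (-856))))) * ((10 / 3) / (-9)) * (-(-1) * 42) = 407456/3 = 135818.67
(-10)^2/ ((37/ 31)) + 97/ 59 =186489/2183 = 85.43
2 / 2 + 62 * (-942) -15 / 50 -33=-584363/10 = -58436.30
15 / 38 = 0.39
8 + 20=28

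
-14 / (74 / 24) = -168/37 = -4.54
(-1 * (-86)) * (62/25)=5332/25 = 213.28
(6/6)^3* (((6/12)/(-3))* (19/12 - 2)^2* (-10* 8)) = 125/54 = 2.31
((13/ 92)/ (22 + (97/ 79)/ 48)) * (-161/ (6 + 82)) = -21567/1837462 = -0.01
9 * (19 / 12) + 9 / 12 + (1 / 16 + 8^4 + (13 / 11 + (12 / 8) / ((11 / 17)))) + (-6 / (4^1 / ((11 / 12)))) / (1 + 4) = 329143/80 = 4114.29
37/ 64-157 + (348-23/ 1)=10789/64 = 168.58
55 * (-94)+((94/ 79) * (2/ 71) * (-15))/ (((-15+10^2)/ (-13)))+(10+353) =-458354539/95353 = -4806.92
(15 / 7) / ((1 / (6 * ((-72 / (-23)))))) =6480/161 = 40.25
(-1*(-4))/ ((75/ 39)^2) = 676/625 = 1.08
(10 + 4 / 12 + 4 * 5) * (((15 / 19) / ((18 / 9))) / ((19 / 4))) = 910/361 = 2.52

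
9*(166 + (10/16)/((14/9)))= 167733/112 = 1497.62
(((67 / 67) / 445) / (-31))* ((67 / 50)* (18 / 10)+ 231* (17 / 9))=-329059/10346250 = -0.03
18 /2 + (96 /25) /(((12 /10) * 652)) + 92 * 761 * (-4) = -280039.00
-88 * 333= -29304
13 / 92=0.14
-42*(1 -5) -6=162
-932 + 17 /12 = -11167/12 = -930.58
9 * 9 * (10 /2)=405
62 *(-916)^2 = 52021472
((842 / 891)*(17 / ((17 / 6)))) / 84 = 421/6237 = 0.07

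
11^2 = 121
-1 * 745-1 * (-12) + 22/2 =-722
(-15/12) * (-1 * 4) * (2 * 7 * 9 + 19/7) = 4505/7 = 643.57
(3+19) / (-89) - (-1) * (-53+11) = -3760/89 = -42.25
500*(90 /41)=45000/41 = 1097.56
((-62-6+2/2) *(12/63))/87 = -268/1827 = -0.15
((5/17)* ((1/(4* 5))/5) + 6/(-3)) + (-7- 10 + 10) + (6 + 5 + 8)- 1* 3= 7.00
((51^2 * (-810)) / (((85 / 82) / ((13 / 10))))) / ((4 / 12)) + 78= -39632424/5 = -7926484.80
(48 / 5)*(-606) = -29088/5 = -5817.60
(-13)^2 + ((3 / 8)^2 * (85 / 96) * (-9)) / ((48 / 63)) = 5489597/32768 = 167.53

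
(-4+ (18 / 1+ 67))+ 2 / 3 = 245/3 = 81.67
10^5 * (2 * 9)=1800000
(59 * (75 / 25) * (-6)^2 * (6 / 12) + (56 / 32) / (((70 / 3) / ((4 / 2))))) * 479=30523317/20 = 1526165.85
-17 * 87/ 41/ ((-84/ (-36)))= -4437/287 = -15.46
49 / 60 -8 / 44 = 419/660 = 0.63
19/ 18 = 1.06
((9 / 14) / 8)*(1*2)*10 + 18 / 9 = 101/28 = 3.61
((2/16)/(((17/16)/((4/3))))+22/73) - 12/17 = -922/3723 = -0.25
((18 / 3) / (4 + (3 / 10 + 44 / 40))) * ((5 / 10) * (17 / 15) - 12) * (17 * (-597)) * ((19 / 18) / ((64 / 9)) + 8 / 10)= 122281.94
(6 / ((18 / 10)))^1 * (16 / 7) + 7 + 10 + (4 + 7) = 748/21 = 35.62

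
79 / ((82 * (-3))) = -79/246 = -0.32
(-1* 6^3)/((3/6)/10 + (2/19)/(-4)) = -9120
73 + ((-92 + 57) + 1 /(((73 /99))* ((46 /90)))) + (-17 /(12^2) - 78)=-9058063/241776 = -37.46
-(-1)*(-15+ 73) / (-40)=-29/20 = -1.45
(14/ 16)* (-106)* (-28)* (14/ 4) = 18179/2 = 9089.50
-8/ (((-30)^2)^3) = -1/91125000 = 0.00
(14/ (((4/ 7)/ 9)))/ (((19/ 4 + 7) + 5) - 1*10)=98/3 = 32.67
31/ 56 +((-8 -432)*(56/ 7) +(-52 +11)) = -199385/56 = -3560.45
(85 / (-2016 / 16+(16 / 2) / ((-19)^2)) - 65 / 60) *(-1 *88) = 10553774/68217 = 154.71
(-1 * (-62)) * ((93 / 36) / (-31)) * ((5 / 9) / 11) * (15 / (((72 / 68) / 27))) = -13175/132 = -99.81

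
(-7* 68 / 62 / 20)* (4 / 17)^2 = -56/2635 = -0.02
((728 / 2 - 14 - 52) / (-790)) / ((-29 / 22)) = 3278/11455 = 0.29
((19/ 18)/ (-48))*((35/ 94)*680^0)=-665/81216 = -0.01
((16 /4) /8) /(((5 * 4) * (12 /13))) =13/480 = 0.03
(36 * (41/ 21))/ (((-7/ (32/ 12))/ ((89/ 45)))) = -116768/2205 = -52.96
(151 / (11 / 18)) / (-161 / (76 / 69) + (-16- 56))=-68856/60797 = -1.13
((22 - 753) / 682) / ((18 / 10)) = -3655/6138 = -0.60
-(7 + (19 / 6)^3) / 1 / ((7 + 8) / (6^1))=-8371/540 = -15.50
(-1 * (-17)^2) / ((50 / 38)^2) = -104329/625 = -166.93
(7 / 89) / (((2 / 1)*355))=7/63190 = 0.00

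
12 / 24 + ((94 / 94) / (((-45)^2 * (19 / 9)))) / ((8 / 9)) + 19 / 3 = 77903/11400 = 6.83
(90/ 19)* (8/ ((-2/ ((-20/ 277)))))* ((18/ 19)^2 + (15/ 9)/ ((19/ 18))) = 6436800/1899943 = 3.39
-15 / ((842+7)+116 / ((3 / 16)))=-45/4403 = -0.01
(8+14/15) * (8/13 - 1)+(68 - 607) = -542.44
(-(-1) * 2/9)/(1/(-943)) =-1886/9 = -209.56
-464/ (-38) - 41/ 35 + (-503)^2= 168258326/665 = 253020.04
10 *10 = 100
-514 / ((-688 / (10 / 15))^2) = -257/532512 = 0.00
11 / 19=0.58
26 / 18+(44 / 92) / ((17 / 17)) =398/207 = 1.92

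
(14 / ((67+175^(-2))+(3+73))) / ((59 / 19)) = 4073125/129191592 = 0.03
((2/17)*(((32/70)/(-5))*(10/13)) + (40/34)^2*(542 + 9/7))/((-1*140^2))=-6179807/161081375 = -0.04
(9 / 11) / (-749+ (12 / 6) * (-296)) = -1/1639 = 0.00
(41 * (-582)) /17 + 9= -23709/17 = -1394.65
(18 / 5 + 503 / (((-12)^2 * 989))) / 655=0.01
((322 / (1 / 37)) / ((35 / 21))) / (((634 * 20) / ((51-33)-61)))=-768453/31700 = -24.24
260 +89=349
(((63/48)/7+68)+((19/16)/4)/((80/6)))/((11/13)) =80.61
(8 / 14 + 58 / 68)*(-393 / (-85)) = 133227/20230 = 6.59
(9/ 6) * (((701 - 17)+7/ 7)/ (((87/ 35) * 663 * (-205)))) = -4795/1576614 = 0.00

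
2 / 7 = 0.29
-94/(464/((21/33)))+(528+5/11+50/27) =36531349/68904 = 530.18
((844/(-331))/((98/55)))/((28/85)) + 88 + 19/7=19611705/227066 = 86.37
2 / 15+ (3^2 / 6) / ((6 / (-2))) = -11/30 = -0.37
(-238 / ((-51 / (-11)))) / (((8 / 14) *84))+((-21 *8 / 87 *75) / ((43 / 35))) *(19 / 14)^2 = -19590019/89784 = -218.19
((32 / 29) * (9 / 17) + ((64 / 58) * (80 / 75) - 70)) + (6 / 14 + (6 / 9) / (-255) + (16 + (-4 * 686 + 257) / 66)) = -305757649/3416490 = -89.49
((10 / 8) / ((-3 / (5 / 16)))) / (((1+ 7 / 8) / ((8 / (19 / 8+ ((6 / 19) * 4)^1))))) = -760/4977 = -0.15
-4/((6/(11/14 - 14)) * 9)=185/189 = 0.98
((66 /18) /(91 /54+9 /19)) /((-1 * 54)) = -209/6645 = -0.03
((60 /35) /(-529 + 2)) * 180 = -2160/3689 = -0.59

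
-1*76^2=-5776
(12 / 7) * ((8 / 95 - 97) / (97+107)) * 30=-55242/2261 = -24.43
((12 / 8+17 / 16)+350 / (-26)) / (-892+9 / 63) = 15869/1298544 = 0.01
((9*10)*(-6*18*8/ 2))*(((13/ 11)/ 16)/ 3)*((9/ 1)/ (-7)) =94770/77 = 1230.78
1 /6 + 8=49/6 = 8.17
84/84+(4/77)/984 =18943/18942 = 1.00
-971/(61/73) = -70883/61 = -1162.02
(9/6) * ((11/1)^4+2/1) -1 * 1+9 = 43945/2 = 21972.50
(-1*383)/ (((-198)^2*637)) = -383/24972948 = 0.00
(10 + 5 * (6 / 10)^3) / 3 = 277/75 = 3.69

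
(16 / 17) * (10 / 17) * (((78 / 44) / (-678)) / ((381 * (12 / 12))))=-520/136865487 = 0.00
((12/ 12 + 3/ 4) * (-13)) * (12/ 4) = -273/4 = -68.25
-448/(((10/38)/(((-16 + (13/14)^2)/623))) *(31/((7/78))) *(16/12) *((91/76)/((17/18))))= 24277972/342709185 = 0.07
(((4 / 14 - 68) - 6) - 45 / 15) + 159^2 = 176430/7 = 25204.29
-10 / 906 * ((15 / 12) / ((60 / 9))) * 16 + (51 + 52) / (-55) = -15828/8305 = -1.91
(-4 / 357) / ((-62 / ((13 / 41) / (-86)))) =-13/19511121 = 0.00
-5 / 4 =-1.25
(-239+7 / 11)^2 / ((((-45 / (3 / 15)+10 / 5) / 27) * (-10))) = 92810934/134915 = 687.92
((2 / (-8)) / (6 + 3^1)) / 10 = -1/360 = 0.00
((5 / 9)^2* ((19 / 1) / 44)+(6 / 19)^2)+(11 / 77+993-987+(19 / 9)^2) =32520431/3002076 = 10.83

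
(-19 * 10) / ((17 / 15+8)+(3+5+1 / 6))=-1900/173 = -10.98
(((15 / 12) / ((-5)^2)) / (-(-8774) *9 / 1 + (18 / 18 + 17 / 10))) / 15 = 1/23690610 = 0.00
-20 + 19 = -1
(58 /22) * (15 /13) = 435/143 = 3.04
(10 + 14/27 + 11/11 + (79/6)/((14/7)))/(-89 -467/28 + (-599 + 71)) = -13685/479061 = -0.03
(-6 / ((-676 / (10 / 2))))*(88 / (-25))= -132/845 = -0.16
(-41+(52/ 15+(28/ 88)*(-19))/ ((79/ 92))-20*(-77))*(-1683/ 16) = -994516269/6320 = -157360.17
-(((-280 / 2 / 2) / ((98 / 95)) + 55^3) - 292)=-1162106/7 = -166015.14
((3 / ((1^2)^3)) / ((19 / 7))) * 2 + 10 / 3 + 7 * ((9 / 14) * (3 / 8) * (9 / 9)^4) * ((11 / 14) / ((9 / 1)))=72665/12768 = 5.69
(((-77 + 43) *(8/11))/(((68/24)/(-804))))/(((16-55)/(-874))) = 22486272/143 = 157246.66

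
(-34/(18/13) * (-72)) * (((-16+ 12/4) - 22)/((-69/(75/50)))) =30940/23 = 1345.22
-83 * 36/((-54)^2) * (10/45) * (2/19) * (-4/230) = 664/1592865 = 0.00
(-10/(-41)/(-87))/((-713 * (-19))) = -10/48322149 = 0.00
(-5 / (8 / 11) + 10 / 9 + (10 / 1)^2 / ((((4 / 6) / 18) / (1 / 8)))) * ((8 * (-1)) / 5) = -4777/9 = -530.78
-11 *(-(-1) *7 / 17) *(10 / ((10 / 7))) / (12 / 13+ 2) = -7007/646 = -10.85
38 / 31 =1.23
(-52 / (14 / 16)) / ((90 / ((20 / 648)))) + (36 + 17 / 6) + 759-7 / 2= 4053379/5103 = 794.31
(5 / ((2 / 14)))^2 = 1225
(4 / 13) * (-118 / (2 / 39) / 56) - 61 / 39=-7757/546 = -14.21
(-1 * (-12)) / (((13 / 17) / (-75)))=-15300/13 = -1176.92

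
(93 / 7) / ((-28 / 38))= -1767/98 = -18.03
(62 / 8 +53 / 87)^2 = 8462281/121104 = 69.88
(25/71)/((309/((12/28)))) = 25/51191 = 0.00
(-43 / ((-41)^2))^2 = 1849/2825761 = 0.00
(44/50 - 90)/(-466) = 1114/5825 = 0.19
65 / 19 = 3.42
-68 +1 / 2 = -135/2 = -67.50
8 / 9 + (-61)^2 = 33497/9 = 3721.89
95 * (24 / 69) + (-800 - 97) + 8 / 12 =-59567/69 = -863.29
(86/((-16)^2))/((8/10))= 215/512 = 0.42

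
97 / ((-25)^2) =97/625 = 0.16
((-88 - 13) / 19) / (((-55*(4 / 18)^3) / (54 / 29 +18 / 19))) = 28494423/1151590 = 24.74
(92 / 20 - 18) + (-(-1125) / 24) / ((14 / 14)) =1339/40 = 33.48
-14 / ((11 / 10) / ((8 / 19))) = -1120/209 = -5.36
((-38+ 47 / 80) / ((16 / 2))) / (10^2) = -2993/64000 = -0.05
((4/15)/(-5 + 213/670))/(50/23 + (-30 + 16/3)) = 1541/608578 = 0.00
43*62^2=165292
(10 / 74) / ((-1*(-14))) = 5/518 = 0.01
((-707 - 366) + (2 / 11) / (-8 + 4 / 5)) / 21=-212459/4158 = -51.10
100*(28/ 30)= 280/3 = 93.33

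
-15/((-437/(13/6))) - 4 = -3431/874 = -3.93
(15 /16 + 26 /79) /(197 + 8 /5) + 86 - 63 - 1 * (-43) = 82848037/1255152 = 66.01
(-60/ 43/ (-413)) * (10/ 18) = 100/53277 = 0.00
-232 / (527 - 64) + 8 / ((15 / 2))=3928/6945 = 0.57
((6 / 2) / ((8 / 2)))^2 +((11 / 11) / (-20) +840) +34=69961/80 = 874.51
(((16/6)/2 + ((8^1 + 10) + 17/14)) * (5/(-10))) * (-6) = 863/14 = 61.64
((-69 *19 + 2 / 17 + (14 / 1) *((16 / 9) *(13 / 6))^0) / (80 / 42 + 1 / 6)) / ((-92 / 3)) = 462987/22678 = 20.42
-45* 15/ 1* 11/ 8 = -7425/8 = -928.12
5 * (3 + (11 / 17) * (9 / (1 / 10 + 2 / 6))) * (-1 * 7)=-127155/221 = -575.36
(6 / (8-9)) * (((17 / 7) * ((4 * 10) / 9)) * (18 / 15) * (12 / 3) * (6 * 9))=-117504/7 = -16786.29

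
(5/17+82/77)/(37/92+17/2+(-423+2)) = -163668/49628117 = 0.00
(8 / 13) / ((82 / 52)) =16/41 = 0.39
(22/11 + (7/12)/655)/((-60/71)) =-1116617/471600 = -2.37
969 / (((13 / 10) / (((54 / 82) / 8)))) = 61.36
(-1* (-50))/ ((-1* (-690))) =5/69 = 0.07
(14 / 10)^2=49/25 = 1.96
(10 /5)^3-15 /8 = 49/8 = 6.12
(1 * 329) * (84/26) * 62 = 856716/13 = 65901.23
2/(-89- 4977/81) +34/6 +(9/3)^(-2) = 5.76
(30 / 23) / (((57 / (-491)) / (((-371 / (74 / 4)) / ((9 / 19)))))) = 3643220/7659 = 475.68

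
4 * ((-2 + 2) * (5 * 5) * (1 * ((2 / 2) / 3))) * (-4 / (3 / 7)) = 0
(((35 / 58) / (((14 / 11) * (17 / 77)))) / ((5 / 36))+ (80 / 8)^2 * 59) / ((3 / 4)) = 11665292/1479 = 7887.28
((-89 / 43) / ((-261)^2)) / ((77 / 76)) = -6764/225548631 = 0.00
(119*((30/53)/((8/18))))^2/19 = 258084225/213484 = 1208.92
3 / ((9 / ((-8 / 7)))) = -8/21 = -0.38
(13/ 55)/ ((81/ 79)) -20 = -88073/4455 = -19.77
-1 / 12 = -0.08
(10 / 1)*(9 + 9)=180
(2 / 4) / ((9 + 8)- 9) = 0.06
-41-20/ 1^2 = -61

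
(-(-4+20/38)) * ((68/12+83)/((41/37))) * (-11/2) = -62678/41 = -1528.73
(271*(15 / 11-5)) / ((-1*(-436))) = -2710/1199 = -2.26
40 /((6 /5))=100/3 = 33.33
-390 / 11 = -35.45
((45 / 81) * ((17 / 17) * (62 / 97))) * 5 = 1550/873 = 1.78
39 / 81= 13/27 = 0.48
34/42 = 17/21 = 0.81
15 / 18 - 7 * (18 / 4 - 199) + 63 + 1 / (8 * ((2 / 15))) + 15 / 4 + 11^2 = 74449/48 = 1551.02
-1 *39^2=-1521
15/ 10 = 3/2 = 1.50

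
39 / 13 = 3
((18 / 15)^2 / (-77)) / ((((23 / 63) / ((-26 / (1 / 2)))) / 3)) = 7.99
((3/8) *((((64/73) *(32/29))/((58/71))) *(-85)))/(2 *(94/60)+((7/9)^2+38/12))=-5.47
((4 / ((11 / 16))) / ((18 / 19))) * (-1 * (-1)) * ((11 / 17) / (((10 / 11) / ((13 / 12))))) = 10868/2295 = 4.74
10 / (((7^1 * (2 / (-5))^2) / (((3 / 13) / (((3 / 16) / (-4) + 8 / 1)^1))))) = 12000/46319 = 0.26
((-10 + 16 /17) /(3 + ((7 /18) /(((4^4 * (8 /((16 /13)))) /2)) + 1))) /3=-768768/1018487 = -0.75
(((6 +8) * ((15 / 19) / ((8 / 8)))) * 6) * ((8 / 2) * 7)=35280/19 = 1856.84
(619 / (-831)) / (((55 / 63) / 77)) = -90993/1385 = -65.70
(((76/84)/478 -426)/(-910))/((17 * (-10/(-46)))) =98351887/776439300 = 0.13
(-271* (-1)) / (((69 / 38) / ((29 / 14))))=149321/483 = 309.15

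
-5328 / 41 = -129.95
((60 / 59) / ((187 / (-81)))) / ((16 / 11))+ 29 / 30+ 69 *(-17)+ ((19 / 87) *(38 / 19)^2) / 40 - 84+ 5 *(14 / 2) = -426292441/349044 = -1221.31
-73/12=-6.08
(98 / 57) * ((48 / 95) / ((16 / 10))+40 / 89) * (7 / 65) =887684/6265155 = 0.14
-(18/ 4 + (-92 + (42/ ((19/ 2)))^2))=49063/722 = 67.95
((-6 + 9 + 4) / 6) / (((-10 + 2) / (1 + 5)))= -7/8 = -0.88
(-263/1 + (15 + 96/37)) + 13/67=-607879/2479 = -245.21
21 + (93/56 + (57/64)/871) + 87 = 42790887/390208 = 109.66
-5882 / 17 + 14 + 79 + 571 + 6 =324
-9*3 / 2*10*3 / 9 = -45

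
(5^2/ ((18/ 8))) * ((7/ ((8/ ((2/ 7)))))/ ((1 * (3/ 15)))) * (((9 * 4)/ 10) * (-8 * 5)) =-2000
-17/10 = -1.70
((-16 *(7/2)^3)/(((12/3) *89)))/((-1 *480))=343/85440 = 0.00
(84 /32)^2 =441/64 = 6.89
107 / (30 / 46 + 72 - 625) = -2461/12704 = -0.19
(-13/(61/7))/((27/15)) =-455/549 = -0.83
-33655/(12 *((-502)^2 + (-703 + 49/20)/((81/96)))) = -1514475/135633808 = -0.01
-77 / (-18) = 77/18 = 4.28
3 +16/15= 61/15 = 4.07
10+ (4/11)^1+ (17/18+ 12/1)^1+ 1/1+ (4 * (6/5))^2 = 234373/4950 = 47.35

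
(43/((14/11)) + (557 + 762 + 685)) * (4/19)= 57058/133 = 429.01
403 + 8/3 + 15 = 1262/3 = 420.67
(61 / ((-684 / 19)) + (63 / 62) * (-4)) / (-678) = 6427/756648 = 0.01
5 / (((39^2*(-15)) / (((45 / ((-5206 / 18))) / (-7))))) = -15/3079349 = 0.00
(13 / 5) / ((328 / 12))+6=2499/410 = 6.10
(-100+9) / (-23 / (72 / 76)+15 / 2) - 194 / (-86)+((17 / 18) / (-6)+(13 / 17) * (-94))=-767246341/11921148 = -64.36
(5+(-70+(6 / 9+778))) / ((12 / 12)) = 2141/3 = 713.67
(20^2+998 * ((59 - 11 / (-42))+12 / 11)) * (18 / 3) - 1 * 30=28009724/77 = 363762.65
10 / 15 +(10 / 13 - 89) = -3415/39 = -87.56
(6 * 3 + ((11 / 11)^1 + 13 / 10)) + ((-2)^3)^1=123/10 = 12.30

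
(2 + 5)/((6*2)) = 7/12 = 0.58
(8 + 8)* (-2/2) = -16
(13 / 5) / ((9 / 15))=13/3 = 4.33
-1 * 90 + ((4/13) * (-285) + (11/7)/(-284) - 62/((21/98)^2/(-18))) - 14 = 623158337/25844 = 24112.30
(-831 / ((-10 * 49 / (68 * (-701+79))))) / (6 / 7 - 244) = 295.01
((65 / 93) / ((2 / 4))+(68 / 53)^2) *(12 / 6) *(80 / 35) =25446464/1828659 = 13.92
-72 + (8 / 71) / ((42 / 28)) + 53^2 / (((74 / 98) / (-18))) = -528282434/7881 = -67032.41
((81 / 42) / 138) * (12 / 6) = 9/322 = 0.03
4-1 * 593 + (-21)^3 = -9850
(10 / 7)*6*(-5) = -300/7 = -42.86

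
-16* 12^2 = -2304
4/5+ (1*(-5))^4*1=3129/5 = 625.80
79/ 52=1.52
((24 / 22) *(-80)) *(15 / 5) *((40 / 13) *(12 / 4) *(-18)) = 6220800/143 = 43502.10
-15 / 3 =-5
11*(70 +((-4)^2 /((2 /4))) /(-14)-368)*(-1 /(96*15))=11561/5040 = 2.29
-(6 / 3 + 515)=-517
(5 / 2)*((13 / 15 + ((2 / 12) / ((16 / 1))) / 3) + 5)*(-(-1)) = 8453/576 = 14.68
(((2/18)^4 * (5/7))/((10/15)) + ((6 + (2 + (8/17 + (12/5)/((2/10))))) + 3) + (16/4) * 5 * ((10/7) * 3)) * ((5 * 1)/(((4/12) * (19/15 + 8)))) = 202969525/1148418 = 176.74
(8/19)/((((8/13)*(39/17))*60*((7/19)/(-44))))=-187/315 = -0.59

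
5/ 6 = 0.83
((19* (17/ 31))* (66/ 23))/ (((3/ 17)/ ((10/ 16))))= 302005/2852 = 105.89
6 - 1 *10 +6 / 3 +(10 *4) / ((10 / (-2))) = -10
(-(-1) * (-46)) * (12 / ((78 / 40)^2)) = -73600/507 = -145.17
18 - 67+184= 135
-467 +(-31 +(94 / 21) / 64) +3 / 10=-1672037/3360 = -497.63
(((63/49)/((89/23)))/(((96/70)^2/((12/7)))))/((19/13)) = 22425/108224 = 0.21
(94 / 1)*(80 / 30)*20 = 15040/3 = 5013.33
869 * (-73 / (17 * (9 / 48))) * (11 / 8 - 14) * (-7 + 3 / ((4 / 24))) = 140957014/51 = 2763863.02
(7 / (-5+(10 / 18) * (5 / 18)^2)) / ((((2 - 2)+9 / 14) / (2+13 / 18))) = -1764/295 = -5.98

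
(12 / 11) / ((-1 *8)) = -3/22 = -0.14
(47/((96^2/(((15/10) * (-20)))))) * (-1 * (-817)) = -191995/1536 = -125.00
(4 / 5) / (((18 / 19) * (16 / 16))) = 38/45 = 0.84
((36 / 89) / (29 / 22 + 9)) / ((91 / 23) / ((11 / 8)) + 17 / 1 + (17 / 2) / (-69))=1202256/605827361 = 0.00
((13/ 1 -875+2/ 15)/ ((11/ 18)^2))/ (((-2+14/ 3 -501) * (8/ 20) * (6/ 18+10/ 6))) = 1047168/180895 = 5.79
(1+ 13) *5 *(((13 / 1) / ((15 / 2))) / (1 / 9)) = 1092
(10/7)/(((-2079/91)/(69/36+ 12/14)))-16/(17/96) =-134377913/1484406 = -90.53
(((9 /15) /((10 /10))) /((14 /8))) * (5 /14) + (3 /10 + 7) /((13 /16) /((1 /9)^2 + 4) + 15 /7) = 1040962/321783 = 3.23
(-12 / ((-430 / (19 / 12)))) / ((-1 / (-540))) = 23.86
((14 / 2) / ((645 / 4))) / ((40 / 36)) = 42/1075 = 0.04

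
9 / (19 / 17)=153/19 = 8.05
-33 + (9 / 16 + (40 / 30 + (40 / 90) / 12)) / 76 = -1082621/32832 = -32.97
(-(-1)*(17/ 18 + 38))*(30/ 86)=3505/258 = 13.59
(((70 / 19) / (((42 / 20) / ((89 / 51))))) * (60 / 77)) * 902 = 14596000/6783 = 2151.85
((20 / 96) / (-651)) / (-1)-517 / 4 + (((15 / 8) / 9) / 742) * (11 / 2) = -428107049/3312288 = -129.25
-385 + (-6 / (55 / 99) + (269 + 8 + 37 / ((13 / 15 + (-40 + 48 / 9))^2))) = -16960609/142805 = -118.77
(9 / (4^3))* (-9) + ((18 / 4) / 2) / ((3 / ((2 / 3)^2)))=-179/192 = -0.93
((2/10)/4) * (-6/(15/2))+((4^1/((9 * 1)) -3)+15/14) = -1.52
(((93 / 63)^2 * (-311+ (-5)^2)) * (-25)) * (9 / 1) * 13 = 89324950/49 = 1822958.16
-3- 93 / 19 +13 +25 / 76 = 413/76 = 5.43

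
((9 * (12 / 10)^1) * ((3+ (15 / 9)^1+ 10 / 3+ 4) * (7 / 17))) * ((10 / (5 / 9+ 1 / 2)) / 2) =81648/323 = 252.78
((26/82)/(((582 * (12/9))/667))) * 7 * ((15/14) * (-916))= -29784885/15908 = -1872.32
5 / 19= 0.26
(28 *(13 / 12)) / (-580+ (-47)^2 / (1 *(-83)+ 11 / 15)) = -112294/2246565 = -0.05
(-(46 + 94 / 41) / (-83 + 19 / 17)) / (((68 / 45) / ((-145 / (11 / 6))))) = -10125/328 = -30.87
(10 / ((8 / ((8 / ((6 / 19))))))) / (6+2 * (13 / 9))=57/16 = 3.56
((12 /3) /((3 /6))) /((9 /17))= 136/9 = 15.11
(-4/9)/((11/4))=-16/99 = -0.16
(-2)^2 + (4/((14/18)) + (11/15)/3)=2957/315 = 9.39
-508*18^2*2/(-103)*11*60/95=43452288/1957 = 22203.52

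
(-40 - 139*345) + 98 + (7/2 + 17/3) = -287327/6 = -47887.83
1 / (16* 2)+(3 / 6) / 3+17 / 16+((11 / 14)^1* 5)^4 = 55194271/230496 = 239.46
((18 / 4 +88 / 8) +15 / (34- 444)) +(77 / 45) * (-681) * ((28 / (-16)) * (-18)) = -15043079/410 = -36690.44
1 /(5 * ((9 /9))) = 1/5 = 0.20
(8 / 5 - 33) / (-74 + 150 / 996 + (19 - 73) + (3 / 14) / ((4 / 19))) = 729736/2947565 = 0.25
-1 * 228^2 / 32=-1624.50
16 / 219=0.07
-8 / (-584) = 1/73 = 0.01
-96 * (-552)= 52992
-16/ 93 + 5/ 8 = 337/744 = 0.45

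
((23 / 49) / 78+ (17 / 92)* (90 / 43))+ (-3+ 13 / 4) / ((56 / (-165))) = -20794913/60479328 = -0.34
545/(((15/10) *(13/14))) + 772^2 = 23258636/39 = 596375.28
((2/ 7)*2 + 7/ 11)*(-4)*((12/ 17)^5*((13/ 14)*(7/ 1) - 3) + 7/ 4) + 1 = -162711026/15618427 = -10.42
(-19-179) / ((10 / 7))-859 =-4988/5 = -997.60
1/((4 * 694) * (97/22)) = 11/134636 = 0.00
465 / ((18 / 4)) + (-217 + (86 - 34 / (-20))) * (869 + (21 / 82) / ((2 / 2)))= -276237041/2460 = -112291.48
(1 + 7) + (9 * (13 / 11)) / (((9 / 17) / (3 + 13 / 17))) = 920/11 = 83.64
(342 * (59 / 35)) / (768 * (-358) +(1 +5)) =-3363/1603805 = 0.00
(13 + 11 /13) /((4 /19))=855/13 = 65.77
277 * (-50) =-13850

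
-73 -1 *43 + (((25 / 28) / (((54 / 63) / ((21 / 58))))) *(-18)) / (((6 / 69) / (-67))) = 2373251/464 = 5114.77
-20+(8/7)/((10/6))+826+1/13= 367077/455 = 806.76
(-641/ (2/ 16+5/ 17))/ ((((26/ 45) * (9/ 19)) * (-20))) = 10897/39 = 279.41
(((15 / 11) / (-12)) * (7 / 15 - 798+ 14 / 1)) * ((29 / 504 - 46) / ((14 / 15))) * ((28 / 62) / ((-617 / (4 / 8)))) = 17671475/11017152 = 1.60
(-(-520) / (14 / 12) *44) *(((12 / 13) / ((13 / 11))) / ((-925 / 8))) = -2230272/16835 = -132.48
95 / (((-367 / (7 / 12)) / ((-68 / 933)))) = 11305/1027233 = 0.01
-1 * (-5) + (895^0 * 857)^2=734454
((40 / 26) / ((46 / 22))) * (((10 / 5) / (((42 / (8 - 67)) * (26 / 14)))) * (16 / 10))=-20768/11661 = -1.78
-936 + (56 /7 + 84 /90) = -13906/15 = -927.07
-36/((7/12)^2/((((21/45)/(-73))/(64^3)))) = 27/10465280 = 0.00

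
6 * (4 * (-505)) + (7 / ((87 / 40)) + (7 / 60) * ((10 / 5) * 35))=-2106899/174 = -12108.61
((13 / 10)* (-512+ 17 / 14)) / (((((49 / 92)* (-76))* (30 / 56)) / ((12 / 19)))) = 8552596/442225 = 19.34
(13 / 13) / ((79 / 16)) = 16/79 = 0.20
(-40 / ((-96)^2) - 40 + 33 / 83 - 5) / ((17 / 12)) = -4265119/135456 = -31.49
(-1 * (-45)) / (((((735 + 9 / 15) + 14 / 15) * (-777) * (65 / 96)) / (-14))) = 1080/664261 = 0.00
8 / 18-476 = -4280/9 = -475.56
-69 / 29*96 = -6624/29 = -228.41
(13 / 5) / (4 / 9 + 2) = 117/110 = 1.06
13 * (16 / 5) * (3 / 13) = 48/5 = 9.60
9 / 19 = 0.47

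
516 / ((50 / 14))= 3612/25 = 144.48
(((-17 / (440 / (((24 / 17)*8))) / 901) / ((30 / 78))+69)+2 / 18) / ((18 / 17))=77056621/1180575 = 65.27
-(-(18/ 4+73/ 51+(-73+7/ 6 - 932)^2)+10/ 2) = 616701563/612 = 1007682.29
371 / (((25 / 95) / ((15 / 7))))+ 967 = 3988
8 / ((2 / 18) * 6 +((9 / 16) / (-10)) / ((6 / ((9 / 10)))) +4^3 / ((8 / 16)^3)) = 76800/4921519 = 0.02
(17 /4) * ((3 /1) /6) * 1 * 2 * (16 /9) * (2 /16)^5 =17/73728 = 0.00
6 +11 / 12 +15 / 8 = 211/24 = 8.79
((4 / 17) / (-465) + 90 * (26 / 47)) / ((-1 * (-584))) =2312189/27122055 = 0.09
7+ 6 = 13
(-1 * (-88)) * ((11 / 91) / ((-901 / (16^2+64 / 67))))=-16665088/5493397 = -3.03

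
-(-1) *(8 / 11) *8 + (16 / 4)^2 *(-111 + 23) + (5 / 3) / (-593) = -27439351/19569 = -1402.18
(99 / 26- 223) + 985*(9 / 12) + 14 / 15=405983/780 = 520.49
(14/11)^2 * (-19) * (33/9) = -3724/33 = -112.85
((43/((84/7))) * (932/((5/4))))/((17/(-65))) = -520988/51 = -10215.45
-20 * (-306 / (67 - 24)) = 6120/43 = 142.33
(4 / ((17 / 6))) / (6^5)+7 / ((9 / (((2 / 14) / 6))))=103/5508 = 0.02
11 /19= 0.58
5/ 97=0.05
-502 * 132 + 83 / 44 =-2915533/44 = -66262.11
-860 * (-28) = 24080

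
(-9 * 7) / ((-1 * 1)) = 63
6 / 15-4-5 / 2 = -6.10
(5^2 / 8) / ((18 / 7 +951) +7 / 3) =525/160592 = 0.00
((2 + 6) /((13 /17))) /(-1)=-136/13 = -10.46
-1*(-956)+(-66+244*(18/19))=21302/19 = 1121.16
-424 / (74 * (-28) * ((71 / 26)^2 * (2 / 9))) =0.12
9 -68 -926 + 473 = -512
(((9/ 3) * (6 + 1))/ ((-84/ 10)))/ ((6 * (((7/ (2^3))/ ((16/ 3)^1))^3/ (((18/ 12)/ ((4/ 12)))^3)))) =-8598.02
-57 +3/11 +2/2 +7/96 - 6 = -65107/1056 = -61.65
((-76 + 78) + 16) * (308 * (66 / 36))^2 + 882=5740154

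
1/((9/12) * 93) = 0.01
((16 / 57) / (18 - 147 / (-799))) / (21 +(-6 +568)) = 12784/482813199 = 0.00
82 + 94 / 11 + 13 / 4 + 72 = 165.80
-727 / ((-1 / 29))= 21083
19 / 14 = 1.36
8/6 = 4/3 = 1.33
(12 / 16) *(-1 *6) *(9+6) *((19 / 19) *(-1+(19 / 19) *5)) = -270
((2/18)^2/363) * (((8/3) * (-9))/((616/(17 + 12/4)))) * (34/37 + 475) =-352180/27923049 = -0.01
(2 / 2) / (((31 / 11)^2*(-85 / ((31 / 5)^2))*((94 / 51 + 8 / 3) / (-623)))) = 226149/28750 = 7.87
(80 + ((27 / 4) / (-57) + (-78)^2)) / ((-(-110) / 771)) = 72235761/1672 = 43203.21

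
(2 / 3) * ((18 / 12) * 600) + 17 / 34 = 1201/2 = 600.50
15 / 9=1.67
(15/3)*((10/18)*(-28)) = -700/9 = -77.78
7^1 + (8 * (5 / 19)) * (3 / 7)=1051/133 = 7.90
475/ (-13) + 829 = 10302/13 = 792.46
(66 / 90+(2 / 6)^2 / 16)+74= 74.74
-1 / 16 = -0.06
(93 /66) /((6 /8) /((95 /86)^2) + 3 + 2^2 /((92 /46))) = 0.25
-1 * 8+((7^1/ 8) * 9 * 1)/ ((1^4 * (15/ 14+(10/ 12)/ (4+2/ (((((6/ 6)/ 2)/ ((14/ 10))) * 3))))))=-2258/1495 = -1.51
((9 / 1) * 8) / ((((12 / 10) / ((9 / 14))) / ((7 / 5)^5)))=129654/625 = 207.45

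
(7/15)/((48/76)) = 133/180 = 0.74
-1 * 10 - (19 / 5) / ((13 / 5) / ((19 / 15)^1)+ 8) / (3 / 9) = -11.13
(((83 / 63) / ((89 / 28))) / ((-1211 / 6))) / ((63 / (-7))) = 664/2910033 = 0.00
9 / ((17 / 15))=135/17 = 7.94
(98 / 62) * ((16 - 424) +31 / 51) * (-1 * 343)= 349199039/1581 = 220872.26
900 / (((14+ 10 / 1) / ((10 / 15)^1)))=25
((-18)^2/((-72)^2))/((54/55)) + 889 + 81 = 838135/864 = 970.06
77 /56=11/8 = 1.38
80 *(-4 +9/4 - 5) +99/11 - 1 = -532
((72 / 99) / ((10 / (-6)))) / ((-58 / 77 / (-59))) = -4956/145 = -34.18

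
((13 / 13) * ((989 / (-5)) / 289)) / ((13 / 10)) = -1978/3757 = -0.53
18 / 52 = 9/26 = 0.35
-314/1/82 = -157/41 = -3.83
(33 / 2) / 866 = 33/1732 = 0.02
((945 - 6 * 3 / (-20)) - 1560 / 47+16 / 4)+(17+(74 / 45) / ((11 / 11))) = 3956543/4230 = 935.35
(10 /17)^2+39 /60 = 5757/5780 = 1.00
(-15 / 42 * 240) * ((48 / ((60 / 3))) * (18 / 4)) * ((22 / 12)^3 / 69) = -13310/161 = -82.67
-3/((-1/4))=12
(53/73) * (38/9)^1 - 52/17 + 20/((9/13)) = 107578/3723 = 28.90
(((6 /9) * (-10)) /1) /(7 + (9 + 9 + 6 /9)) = -20/77 = -0.26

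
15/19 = 0.79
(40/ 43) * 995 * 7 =278600/43 = 6479.07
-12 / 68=-3/17 = -0.18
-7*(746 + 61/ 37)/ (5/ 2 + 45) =-387282/3515 = -110.18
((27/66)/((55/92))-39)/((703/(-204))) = 4728924/425315 = 11.12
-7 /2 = -3.50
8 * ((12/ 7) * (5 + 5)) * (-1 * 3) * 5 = -14400/7 = -2057.14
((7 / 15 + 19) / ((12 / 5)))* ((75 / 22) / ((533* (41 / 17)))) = 31025/1442298 = 0.02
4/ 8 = 1/2 = 0.50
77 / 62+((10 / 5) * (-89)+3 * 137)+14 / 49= 101785/434 = 234.53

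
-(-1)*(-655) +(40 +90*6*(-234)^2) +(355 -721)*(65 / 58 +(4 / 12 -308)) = 860714804/29 = 29679820.83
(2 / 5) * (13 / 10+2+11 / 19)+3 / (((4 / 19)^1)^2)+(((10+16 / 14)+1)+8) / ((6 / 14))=116.24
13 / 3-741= -2210/3 = -736.67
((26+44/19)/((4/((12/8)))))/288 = 269/7296 = 0.04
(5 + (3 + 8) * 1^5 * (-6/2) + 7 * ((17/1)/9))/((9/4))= -532/81 = -6.57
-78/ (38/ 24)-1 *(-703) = 12421/19 = 653.74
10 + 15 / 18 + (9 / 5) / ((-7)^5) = 5462221/504210 = 10.83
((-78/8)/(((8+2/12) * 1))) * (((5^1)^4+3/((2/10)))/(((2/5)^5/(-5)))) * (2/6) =6093750/49 = 124362.24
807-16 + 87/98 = 791.89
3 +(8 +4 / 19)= 213/19 = 11.21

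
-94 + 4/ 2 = -92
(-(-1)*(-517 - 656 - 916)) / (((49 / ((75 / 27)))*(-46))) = 52225/20286 = 2.57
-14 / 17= -0.82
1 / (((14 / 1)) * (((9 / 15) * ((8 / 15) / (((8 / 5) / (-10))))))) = -1/28 = -0.04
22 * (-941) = -20702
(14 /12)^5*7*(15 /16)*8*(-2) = -588245/2592 = -226.95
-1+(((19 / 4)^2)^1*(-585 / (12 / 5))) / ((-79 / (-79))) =-352039/64 = -5500.61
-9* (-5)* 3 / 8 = 135/8 = 16.88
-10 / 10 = -1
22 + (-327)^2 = 106951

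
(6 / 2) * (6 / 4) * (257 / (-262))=-2313/524 = -4.41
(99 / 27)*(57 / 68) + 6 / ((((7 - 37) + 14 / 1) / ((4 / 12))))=401/136 = 2.95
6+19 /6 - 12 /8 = 7.67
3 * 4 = 12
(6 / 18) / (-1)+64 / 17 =175/51 = 3.43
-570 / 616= -285/308 = -0.93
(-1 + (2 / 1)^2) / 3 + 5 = 6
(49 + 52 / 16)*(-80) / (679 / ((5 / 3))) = -20900/2037 = -10.26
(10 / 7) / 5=2/7 = 0.29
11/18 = 0.61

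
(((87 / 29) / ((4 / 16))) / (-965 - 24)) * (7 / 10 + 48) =-2922/4945 = -0.59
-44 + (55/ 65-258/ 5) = -6159/65 = -94.75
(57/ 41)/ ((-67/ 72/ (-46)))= 188784/2747 = 68.72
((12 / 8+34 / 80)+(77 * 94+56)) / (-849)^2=0.01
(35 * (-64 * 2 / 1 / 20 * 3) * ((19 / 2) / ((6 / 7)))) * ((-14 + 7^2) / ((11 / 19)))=-4952920/11 = -450265.45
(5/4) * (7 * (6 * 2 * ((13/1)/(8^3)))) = 1365/512 = 2.67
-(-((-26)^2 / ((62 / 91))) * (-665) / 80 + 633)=-8880.61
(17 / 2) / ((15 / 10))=17/3 = 5.67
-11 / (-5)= 11/5 = 2.20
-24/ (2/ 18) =-216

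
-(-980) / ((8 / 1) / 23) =5635/2 = 2817.50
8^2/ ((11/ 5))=320/11 = 29.09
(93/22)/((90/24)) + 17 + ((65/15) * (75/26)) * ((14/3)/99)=27794/1485 = 18.72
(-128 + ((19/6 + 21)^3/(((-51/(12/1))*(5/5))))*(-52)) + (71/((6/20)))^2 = 104914598/459 = 228572.11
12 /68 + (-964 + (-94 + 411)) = -646.82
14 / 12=7/6 = 1.17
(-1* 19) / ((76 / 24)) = -6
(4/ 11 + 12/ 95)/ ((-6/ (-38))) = 512/165 = 3.10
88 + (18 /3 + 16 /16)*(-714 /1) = -4910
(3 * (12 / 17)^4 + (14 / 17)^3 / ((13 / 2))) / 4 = 0.21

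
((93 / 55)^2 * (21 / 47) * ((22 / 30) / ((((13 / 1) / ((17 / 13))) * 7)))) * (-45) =-1323297/2184325 = -0.61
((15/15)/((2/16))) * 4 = 32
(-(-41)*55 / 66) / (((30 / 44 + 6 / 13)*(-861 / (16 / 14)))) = -0.04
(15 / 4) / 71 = 15/284 = 0.05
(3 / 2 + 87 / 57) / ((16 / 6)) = 345/304 = 1.13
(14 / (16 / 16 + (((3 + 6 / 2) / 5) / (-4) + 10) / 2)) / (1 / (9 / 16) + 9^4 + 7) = 35/96083 = 0.00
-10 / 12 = -5/6 = -0.83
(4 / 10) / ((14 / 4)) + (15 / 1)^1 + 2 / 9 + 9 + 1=7981/315 = 25.34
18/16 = 9/8 = 1.12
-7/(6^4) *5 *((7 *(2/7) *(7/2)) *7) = -1715/1296 = -1.32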